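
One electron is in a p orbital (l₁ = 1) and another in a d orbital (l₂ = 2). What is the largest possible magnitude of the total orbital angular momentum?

Angular momentum addition gives L = |l₁ − l₂|, …, l₁ + l₂.
Allowed values: L = 1, 2, 3.
The largest magnitude corresponds to L = 3: |L_tot| = ℏ√(3·4) = 2√3 ℏ.

|L_tot|_max = 2√3 ℏ ≈ 3.464ℏ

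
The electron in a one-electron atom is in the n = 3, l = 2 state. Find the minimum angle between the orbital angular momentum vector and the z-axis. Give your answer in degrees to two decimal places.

|L|² = l(l+1)ℏ² = 6ℏ², so |L| = √6 ℏ.
The smallest angle corresponds to the largest L_z, i.e. m_l = l = 2, giving L_z = 2ℏ.
cos θ_min = 2/√6, so θ_min ≈ 35.26°.

θ_min ≈ 35.26°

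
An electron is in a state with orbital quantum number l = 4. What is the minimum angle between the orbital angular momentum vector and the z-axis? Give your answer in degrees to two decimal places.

θ_min ≈ 26.57°

|L|² = l(l+1)ℏ² = 20ℏ², so |L| = 2√5 ℏ.
The smallest angle corresponds to the largest L_z, i.e. m_l = l = 4, giving L_z = 4ℏ.
cos θ_min = 4/√20, so θ_min ≈ 26.57°.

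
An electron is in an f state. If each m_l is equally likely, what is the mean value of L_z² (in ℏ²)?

⟨L_z²⟩ = 4 ℏ²

For an f orbital, l = 3.
m_l ∈ {-3, -2, -1, 0, 1, 2, 3}.
⟨L_z²⟩ = ℏ²·(Σ m_l²)/(2l+1) = ℏ²·28/7 = 4ℏ².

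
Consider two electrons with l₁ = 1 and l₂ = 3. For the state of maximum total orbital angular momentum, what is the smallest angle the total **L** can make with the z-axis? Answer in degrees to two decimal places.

By the triangle rule, |l₁ − l₂| ≤ L ≤ l₁ + l₂.
Allowed values: L = 2, 3, 4.
The maximum is L = 4, with |L_tot| = ℏ√(4·5) = 2√5 ℏ.
The minimum angle with z is arccos(4/√20) ≈ 26.57°.

θ_min ≈ 26.57°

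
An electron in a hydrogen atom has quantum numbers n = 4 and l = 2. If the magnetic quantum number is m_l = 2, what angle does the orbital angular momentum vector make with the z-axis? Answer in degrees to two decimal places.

θ ≈ 35.26°

|L| = ℏ√(l(l+1)) = √6 ℏ.
L_z = m_l ℏ = 2ℏ.
cos θ = L_z/|L| = 2/√6, so θ ≈ 35.26°.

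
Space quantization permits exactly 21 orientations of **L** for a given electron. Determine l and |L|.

2l + 1 = 21 ⇒ l = 10.
Then |L| = √(l(l+1)) ℏ = √110 ℏ.

l = 10, |L| = √110 ℏ ≈ 10.488ℏ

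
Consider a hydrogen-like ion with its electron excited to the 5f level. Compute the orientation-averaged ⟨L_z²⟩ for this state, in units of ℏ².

⟨L_z²⟩ = 4 ℏ²

The 5f level has l = 3.
m_l runs from −3 to 3, i.e. {-3, -2, -1, 0, 1, 2, 3}.
⟨L_z²⟩ = ℏ²·l(l+1)/3 = 4ℏ².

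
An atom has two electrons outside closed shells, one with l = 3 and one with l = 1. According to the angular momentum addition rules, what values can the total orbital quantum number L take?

L = 2, 3, 4

By the triangle rule, |l₁ − l₂| ≤ L ≤ l₁ + l₂.
So L can be 2, 3, 4.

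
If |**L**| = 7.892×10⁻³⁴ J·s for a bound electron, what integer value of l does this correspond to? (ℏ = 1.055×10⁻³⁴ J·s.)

In units of ℏ, |L| ≈ 7.481.
Set l(l+1) = 55.96; the integer solution is l = 7.

l = 7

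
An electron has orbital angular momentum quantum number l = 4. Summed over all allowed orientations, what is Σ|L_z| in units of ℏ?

Σ|L_z| = 20 ℏ

m_l ∈ {-4, -3, -2, -1, 0, 1, 2, 3, 4}.
Σ|m_l| = 2·4(4+1)/2 = 20.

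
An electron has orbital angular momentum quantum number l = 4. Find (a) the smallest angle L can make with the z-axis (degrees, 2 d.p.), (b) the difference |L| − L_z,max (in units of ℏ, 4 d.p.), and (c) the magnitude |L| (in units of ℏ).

θ_min ≈ 26.57°; |L|−L_z,max ≈ 0.4721ℏ; |L| = 2√5 ℏ ≈ 4.472ℏ

cos θ_min = 4/√20, so θ_min ≈ 26.57°.
|L| − L_z,max = (2√5 − 4)ℏ ≈ 0.4721ℏ.
|L| = ℏ√(4·5) = 2√5 ℏ ≈ 4.472ℏ.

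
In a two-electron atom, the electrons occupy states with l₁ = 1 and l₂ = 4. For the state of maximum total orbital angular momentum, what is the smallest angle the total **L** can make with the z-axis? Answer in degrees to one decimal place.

L runs from |1 − 4| = 3 to 1 + 4 = 5.
L ∈ {3, 4, 5}.
The maximum is L = 5, with |L_tot| = ℏ√(5·6) = √30 ℏ.
The minimum angle with z is arccos(5/√30) ≈ 24.1°.

θ_min ≈ 24.1°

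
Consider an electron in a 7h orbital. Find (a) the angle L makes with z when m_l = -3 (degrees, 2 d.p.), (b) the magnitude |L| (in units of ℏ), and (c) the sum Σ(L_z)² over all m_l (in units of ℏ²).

The 7h subshell has l = 5.
For m_l = -3: cos θ = -3/√30, θ ≈ 123.21°.
|L| = ℏ√(5·6) = √30 ℏ ≈ 5.477ℏ.
Σ m_l² = 110, so Σ(L_z)² = 110 ℏ².

θ(m_l=-3) ≈ 123.21°; |L| = √30 ℏ ≈ 5.477ℏ; Σ(L_z)² = 110 ℏ²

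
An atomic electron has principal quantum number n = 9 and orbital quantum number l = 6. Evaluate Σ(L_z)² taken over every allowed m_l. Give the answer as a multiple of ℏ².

m_l runs from −6 to 6, i.e. {-6, -5, -4, -3, -2, -1, 0, 1, 2, 3, 4, 5, 6}.
Summing m² from −6 to 6: Σ m_l² = 182.

Σ(L_z)² = 182 ℏ²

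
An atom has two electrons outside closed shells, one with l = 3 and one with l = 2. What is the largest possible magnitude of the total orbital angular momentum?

|L_tot|_max = √30 ℏ ≈ 5.477ℏ

L runs from |3 − 2| = 1 to 3 + 2 = 5.
Allowed values: L = 1, 2, 3, 4, 5.
The largest magnitude corresponds to L = 5: |L_tot| = ℏ√(5·6) = √30 ℏ.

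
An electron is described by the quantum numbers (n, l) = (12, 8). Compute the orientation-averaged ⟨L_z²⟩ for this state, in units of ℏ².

m_l ∈ {-8, -7, -6, -5, -4, -3, -2, -1, 0, 1, 2, 3, 4, 5, 6, 7, 8}.
⟨L_z²⟩ = ℏ²·(Σ m_l²)/(2l+1) = ℏ²·408/17 = 24ℏ².

⟨L_z²⟩ = 24 ℏ²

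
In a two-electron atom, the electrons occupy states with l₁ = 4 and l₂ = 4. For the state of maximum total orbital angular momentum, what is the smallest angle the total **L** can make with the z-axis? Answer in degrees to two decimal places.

θ_min ≈ 19.47°

Angular momentum addition gives L = |l₁ − l₂|, …, l₁ + l₂.
Allowed values: L = 0, 1, 2, 3, 4, 5, 6, 7, 8.
The maximum is L = 8, with |L_tot| = ℏ√(8·9) = 6√2 ℏ.
The minimum angle with z is arccos(8/√72) ≈ 19.47°.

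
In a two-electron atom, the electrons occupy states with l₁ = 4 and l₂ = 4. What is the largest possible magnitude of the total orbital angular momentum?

|L_tot|_max = 6√2 ℏ ≈ 8.485ℏ

By the triangle rule, |l₁ − l₂| ≤ L ≤ l₁ + l₂.
Allowed values: L = 0, 1, 2, 3, 4, 5, 6, 7, 8.
The largest magnitude corresponds to L = 8: |L_tot| = ℏ√(8·9) = 6√2 ℏ.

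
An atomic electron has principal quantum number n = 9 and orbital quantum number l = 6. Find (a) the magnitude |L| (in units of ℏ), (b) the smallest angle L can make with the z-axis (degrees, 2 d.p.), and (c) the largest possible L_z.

|L| = ℏ√(6·7) = √42 ℏ ≈ 6.481ℏ.
cos θ_min = 6/√42, so θ_min ≈ 22.21°.
L_z,max = lℏ = 6ℏ.

|L| = √42 ℏ ≈ 6.481ℏ; θ_min ≈ 22.21°; L_z,max = 6ℏ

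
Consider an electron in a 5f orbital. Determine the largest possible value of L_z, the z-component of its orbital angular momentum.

The 5f subshell has l = 3.
L_z = m_l ℏ with m_l ∈ {−3, …, 3}; the maximum is m_l = 3.

L_z,max = 3ℏ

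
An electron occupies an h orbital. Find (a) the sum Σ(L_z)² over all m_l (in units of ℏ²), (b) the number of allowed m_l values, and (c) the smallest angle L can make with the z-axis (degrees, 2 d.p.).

Σ(L_z)² = 110 ℏ²; 11 values; θ_min ≈ 24.09°

An h state has l = 5.
Σ m_l² = 110, so Σ(L_z)² = 110 ℏ².
There are 2l+1 = 11 values of m_l.
cos θ_min = 5/√30, so θ_min ≈ 24.09°.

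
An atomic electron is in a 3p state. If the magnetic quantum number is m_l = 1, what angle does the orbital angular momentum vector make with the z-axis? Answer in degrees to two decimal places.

θ ≈ 45.00°

3p means n = 3, l = 1.
|L|² = l(l+1)ℏ² = 2ℏ², so |L| = √2 ℏ.
L_z = m_l ℏ = 1ℏ.
cos θ = L_z/|L| = 1/√2, so θ ≈ 45.00°.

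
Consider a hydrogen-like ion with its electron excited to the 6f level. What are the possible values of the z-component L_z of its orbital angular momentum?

L_z ∈ {−3ℏ, −2ℏ, −ℏ, 0, ℏ, 2ℏ, 3ℏ}

The 6f level has l = 3.
L_z = m_l ℏ with m_l ranging from −l to +l in integer steps.
For l = 3: m_l ∈ {-3, -2, -1, 0, 1, 2, 3}.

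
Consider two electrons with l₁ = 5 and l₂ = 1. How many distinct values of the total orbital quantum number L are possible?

3

L runs from |5 − 1| = 4 to 5 + 1 = 6.
Allowed values: L = 4, 5, 6.
That is 3 values.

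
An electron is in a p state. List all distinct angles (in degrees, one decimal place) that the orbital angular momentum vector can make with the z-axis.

θ ∈ {45.0°, 90.0°, 135.0°}

A p state has l = 1.
|L|² = l(l+1)ℏ² = 2ℏ², so |L| = √2 ℏ.
cos θ = m_l/√2 for each m_l ∈ {-1, 0, 1}.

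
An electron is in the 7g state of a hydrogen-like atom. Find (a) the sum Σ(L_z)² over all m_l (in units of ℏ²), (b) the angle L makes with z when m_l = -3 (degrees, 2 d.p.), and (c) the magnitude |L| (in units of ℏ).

7g means n = 7, l = 4.
Σ m_l² = 60, so Σ(L_z)² = 60 ℏ².
For m_l = -3: cos θ = -3/√20, θ ≈ 132.13°.
|L| = ℏ√(4·5) = 2√5 ℏ ≈ 4.472ℏ.

Σ(L_z)² = 60 ℏ²; θ(m_l=-3) ≈ 132.13°; |L| = 2√5 ℏ ≈ 4.472ℏ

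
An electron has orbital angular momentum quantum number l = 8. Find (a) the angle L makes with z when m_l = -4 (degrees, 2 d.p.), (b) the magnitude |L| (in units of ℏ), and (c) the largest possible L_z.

θ(m_l=-4) ≈ 118.13°; |L| = 6√2 ℏ ≈ 8.485ℏ; L_z,max = 8ℏ

For m_l = -4: cos θ = -4/√72, θ ≈ 118.13°.
|L| = ℏ√(8·9) = 6√2 ℏ ≈ 8.485ℏ.
L_z,max = lℏ = 8ℏ.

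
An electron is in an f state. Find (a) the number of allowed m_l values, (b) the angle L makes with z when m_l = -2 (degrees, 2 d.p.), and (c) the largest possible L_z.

An f state has l = 3.
There are 2l+1 = 7 values of m_l.
For m_l = -2: cos θ = -2/√12, θ ≈ 125.26°.
L_z,max = lℏ = 3ℏ.

7 values; θ(m_l=-2) ≈ 125.26°; L_z,max = 3ℏ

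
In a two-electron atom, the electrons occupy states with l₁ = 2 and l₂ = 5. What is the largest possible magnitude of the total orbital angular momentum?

|L_tot|_max = 2√14 ℏ ≈ 7.483ℏ

By the triangle rule, |l₁ − l₂| ≤ L ≤ l₁ + l₂.
So L can be 3, 4, 5, 6, 7.
The largest magnitude corresponds to L = 7: |L_tot| = ℏ√(7·8) = 2√14 ℏ.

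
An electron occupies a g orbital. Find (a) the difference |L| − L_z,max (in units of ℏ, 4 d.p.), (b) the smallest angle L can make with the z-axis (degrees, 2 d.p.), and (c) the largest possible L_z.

For a g orbital, l = 4.
|L| − L_z,max = (2√5 − 4)ℏ ≈ 0.4721ℏ.
cos θ_min = 4/√20, so θ_min ≈ 26.57°.
L_z,max = lℏ = 4ℏ.

|L|−L_z,max ≈ 0.4721ℏ; θ_min ≈ 26.57°; L_z,max = 4ℏ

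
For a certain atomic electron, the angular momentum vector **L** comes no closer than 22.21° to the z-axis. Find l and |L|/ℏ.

l = 6, |L| = √42 ℏ ≈ 6.481ℏ

At minimum angle, m_l = l, so cos θ = l/√(l(l+1)); cos²θ = l/(l+1) = 0.8571.
Solving: l = 6.
Then |L| = ℏ√(6·7) = √42 ℏ.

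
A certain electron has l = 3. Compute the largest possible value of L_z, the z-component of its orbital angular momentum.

L_z = m_l ℏ with m_l ∈ {−3, …, 3}; the maximum is m_l = 3.

L_z,max = 3ℏ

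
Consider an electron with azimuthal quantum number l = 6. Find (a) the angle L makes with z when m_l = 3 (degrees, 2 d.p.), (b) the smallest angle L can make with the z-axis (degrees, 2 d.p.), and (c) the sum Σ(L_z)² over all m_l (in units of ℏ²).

θ(m_l=3) ≈ 62.42°; θ_min ≈ 22.21°; Σ(L_z)² = 182 ℏ²

For m_l = 3: cos θ = 3/√42, θ ≈ 62.42°.
cos θ_min = 6/√42, so θ_min ≈ 22.21°.
Σ m_l² = 182, so Σ(L_z)² = 182 ℏ².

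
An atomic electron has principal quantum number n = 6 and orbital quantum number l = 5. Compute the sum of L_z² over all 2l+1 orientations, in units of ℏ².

m_l ∈ {-5, -4, -3, -2, -1, 0, 1, 2, 3, 4, 5}.
Σ m_l² = l(l+1)(2l+1)/3 = 5·6·11/3 = 110.

Σ(L_z)² = 110 ℏ²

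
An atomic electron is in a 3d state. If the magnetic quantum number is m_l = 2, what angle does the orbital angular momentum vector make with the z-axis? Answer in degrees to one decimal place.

θ ≈ 35.3°

3d means n = 3, l = 2.
|L|² = l(l+1)ℏ² = 6ℏ², so |L| = √6 ℏ.
L_z = m_l ℏ = 2ℏ.
cos θ = L_z/|L| = 2/√6, so θ ≈ 35.3°.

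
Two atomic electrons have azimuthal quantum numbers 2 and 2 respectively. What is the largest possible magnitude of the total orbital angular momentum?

|L_tot|_max = 2√5 ℏ ≈ 4.472ℏ

By the triangle rule, |l₁ − l₂| ≤ L ≤ l₁ + l₂.
L ∈ {0, 1, 2, 3, 4}.
The largest magnitude corresponds to L = 4: |L_tot| = ℏ√(4·5) = 2√5 ℏ.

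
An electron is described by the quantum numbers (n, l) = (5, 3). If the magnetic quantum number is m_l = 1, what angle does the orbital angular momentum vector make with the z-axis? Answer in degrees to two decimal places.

|L| = ℏ√(l(l+1)) = 2√3 ℏ.
L_z = m_l ℏ = 1ℏ.
cos θ = L_z/|L| = 1/√12, so θ ≈ 73.22°.

θ ≈ 73.22°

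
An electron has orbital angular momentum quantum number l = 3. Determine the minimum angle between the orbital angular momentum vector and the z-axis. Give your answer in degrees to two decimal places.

|L|² = l(l+1)ℏ² = 12ℏ², so |L| = 2√3 ℏ.
The smallest angle corresponds to the largest L_z, i.e. m_l = l = 3, giving L_z = 3ℏ.
cos θ_min = 3/√12, so θ_min ≈ 30.00°.

θ_min ≈ 30.00°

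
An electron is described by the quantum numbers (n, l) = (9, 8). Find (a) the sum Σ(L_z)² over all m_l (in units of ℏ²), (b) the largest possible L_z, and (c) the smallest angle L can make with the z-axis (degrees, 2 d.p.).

Σ m_l² = 408, so Σ(L_z)² = 408 ℏ².
L_z,max = lℏ = 8ℏ.
cos θ_min = 8/√72, so θ_min ≈ 19.47°.

Σ(L_z)² = 408 ℏ²; L_z,max = 8ℏ; θ_min ≈ 19.47°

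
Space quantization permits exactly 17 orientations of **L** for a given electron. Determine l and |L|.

17 = 2l + 1, so l = (17−1)/2 = 8.
|L| = ℏ√(l(l+1)) = ℏ√(8·9) = 6√2 ℏ.

l = 8, |L| = 6√2 ℏ ≈ 8.485ℏ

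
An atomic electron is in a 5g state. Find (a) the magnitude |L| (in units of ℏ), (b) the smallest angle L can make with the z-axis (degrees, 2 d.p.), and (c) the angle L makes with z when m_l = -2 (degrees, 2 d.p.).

|L| = 2√5 ℏ ≈ 4.472ℏ; θ_min ≈ 26.57°; θ(m_l=-2) ≈ 116.57°

The 5g subshell has l = 4.
|L| = ℏ√(4·5) = 2√5 ℏ ≈ 4.472ℏ.
cos θ_min = 4/√20, so θ_min ≈ 26.57°.
For m_l = -2: cos θ = -2/√20, θ ≈ 116.57°.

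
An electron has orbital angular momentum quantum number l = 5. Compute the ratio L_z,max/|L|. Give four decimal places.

|L| = √30 ℏ ≈ 5.4772ℏ, while L_z,max = lℏ = 5ℏ.
L_z,max/|L| = 5/√30 = 0.9129.

L_z,max/|L| = 0.9129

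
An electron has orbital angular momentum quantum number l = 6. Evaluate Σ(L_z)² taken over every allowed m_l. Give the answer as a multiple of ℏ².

m_l runs from −6 to 6, i.e. {-6, -5, -4, -3, -2, -1, 0, 1, 2, 3, 4, 5, 6}.
Summing m² from −6 to 6: Σ m_l² = 182.

Σ(L_z)² = 182 ℏ²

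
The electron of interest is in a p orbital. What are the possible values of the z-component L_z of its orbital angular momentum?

L_z ∈ {−ℏ, 0, ℏ}

P corresponds to l = 1.
L_z = m_l ℏ with m_l ranging from −l to +l in integer steps.
For l = 1: m_l ∈ {-1, 0, 1}.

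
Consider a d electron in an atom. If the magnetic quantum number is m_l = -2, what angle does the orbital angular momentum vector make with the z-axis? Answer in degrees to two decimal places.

A d state has l = 2.
|L| = ℏ√(l(l+1)) = √6 ℏ.
L_z = m_l ℏ = −2ℏ.
cos θ = L_z/|L| = -2/√6, so θ ≈ 144.74°.

θ ≈ 144.74°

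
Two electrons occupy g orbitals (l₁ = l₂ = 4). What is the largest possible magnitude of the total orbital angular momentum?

L runs from |4 − 4| = 0 to 4 + 4 = 8.
So L can be 0, 1, 2, 3, 4, 5, 6, 7, 8.
The largest magnitude corresponds to L = 8: |L_tot| = ℏ√(8·9) = 6√2 ℏ.

|L_tot|_max = 6√2 ℏ ≈ 8.485ℏ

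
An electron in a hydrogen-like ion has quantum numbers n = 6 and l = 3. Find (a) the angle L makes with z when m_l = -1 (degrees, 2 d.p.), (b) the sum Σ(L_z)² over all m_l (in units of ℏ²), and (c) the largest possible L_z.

For m_l = -1: cos θ = -1/√12, θ ≈ 106.78°.
Σ m_l² = 28, so Σ(L_z)² = 28 ℏ².
L_z,max = lℏ = 3ℏ.

θ(m_l=-1) ≈ 106.78°; Σ(L_z)² = 28 ℏ²; L_z,max = 3ℏ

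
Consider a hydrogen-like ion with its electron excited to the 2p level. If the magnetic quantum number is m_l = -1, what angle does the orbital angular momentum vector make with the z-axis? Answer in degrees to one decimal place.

θ ≈ 135.0°

The 2p level has l = 1.
|L|² = l(l+1)ℏ² = 2ℏ², so |L| = √2 ℏ.
L_z = m_l ℏ = −1ℏ.
cos θ = L_z/|L| = -1/√2, so θ ≈ 135.0°.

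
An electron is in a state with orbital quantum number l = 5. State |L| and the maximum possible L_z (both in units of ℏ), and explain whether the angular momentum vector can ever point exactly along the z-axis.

|L| = √30 ℏ ≈ 5.4772ℏ, while L_z,max = lℏ = 5ℏ.
Since |L| > L_z,max, the vector can never point exactly along z; the closest it comes is θ_min = arccos(5/√30) ≈ 24.1°.

No: L_z,max = 5ℏ < |L| = √30 ℏ ≈ 5.477ℏ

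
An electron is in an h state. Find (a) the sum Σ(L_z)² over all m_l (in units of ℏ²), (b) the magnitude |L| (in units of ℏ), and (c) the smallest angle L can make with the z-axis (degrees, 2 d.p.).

Σ(L_z)² = 110 ℏ²; |L| = √30 ℏ ≈ 5.477ℏ; θ_min ≈ 24.09°

An h state has l = 5.
Σ m_l² = 110, so Σ(L_z)² = 110 ℏ².
|L| = ℏ√(5·6) = √30 ℏ ≈ 5.477ℏ.
cos θ_min = 5/√30, so θ_min ≈ 24.09°.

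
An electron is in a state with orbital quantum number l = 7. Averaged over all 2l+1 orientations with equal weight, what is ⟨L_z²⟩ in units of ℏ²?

⟨L_z²⟩ = 18.67 ℏ²

m_l ∈ {-7, -6, -5, -4, -3, -2, -1, 0, 1, 2, 3, 4, 5, 6, 7}.
⟨L_z²⟩ = ℏ²·l(l+1)/3 = 18.67ℏ².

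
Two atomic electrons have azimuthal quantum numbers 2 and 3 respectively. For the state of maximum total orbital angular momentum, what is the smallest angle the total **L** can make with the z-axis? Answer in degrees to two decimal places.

θ_min ≈ 24.09°

L runs from |2 − 3| = 1 to 2 + 3 = 5.
L ∈ {1, 2, 3, 4, 5}.
The maximum is L = 5, with |L_tot| = ℏ√(5·6) = √30 ℏ.
The minimum angle with z is arccos(5/√30) ≈ 24.09°.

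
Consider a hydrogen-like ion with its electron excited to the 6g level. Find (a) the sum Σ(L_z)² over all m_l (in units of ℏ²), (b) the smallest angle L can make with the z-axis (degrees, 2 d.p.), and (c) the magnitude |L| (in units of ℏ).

Σ(L_z)² = 60 ℏ²; θ_min ≈ 26.57°; |L| = 2√5 ℏ ≈ 4.472ℏ

The 6g level has l = 4.
Σ m_l² = 60, so Σ(L_z)² = 60 ℏ².
cos θ_min = 4/√20, so θ_min ≈ 26.57°.
|L| = ℏ√(4·5) = 2√5 ℏ ≈ 4.472ℏ.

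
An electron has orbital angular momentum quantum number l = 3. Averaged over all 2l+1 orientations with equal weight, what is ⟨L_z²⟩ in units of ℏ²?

⟨L_z²⟩ = 4 ℏ²

m_l ∈ {-3, -2, -1, 0, 1, 2, 3}.
⟨L_z²⟩ = ℏ²·l(l+1)/3 = 4ℏ².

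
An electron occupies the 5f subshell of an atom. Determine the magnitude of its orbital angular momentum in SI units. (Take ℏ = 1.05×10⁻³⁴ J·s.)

For 5f, l = 3.
|L| = ℏ√(l(l+1)) = ℏ√(3·4) = 2√3 ℏ
Numerically, |L| = 3.464 × (1.05×10⁻³⁴ J·s) = 3.64×10⁻³⁴ J·s.

|L| = 3.64×10⁻³⁴ J·s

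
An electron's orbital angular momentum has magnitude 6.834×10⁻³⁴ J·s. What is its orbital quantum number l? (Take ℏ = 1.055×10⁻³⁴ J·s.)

|L|/ℏ = (6.834×10⁻³⁴)/(1.055×10⁻³⁴) ≈ 6.478.
Set l(l+1) = 41.96; the integer solution is l = 6.

l = 6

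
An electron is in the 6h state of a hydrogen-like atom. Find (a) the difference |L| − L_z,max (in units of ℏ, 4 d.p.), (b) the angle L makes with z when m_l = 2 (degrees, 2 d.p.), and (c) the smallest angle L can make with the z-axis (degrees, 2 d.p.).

|L|−L_z,max ≈ 0.4772ℏ; θ(m_l=2) ≈ 68.58°; θ_min ≈ 24.09°

6h means n = 6, l = 5.
|L| − L_z,max = (√30 − 5)ℏ ≈ 0.4772ℏ.
For m_l = 2: cos θ = 2/√30, θ ≈ 68.58°.
cos θ_min = 5/√30, so θ_min ≈ 24.09°.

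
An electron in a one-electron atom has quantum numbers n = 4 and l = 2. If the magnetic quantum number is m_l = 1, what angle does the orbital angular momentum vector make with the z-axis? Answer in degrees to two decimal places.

θ ≈ 65.91°

|L| = ℏ√(l(l+1)) = √6 ℏ.
L_z = m_l ℏ = 1ℏ.
cos θ = L_z/|L| = 1/√6, so θ ≈ 65.91°.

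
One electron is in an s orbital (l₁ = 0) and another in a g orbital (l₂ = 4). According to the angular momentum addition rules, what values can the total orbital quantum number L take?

L = 4

Angular momentum addition gives L = |l₁ − l₂|, …, l₁ + l₂.
L ∈ {4}.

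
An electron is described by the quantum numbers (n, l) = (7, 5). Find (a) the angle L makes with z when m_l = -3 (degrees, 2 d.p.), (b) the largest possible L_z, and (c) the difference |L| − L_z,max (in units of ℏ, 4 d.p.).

θ(m_l=-3) ≈ 123.21°; L_z,max = 5ℏ; |L|−L_z,max ≈ 0.4772ℏ

For m_l = -3: cos θ = -3/√30, θ ≈ 123.21°.
L_z,max = lℏ = 5ℏ.
|L| − L_z,max = (√30 − 5)ℏ ≈ 0.4772ℏ.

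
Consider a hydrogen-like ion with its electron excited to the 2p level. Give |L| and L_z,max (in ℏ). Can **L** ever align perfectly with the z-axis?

The 2p level has l = 1.
|L| = √2 ℏ ≈ 1.4142ℏ, while L_z,max = lℏ = 1ℏ.
Since |L| > L_z,max, the vector can never point exactly along z; the closest it comes is θ_min = arccos(1/√2) ≈ 45.0°.

No: L_z,max = 1ℏ < |L| = √2 ℏ ≈ 1.414ℏ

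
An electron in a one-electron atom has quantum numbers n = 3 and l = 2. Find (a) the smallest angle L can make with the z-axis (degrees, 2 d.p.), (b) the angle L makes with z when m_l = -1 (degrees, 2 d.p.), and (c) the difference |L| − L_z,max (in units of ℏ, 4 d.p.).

cos θ_min = 2/√6, so θ_min ≈ 35.26°.
For m_l = -1: cos θ = -1/√6, θ ≈ 114.09°.
|L| − L_z,max = (√6 − 2)ℏ ≈ 0.4495ℏ.

θ_min ≈ 35.26°; θ(m_l=-1) ≈ 114.09°; |L|−L_z,max ≈ 0.4495ℏ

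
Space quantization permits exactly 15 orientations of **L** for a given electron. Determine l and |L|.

l = 7, |L| = 2√14 ℏ ≈ 7.483ℏ

2l + 1 = 15 ⇒ l = 7.
|L| = ℏ√(l(l+1)) = ℏ√(7·8) = 2√14 ℏ.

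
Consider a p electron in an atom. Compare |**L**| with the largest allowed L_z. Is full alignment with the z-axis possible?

P corresponds to l = 1.
|L| = √2 ℏ ≈ 1.4142ℏ, while L_z,max = lℏ = 1ℏ.
Since |L| > L_z,max, the vector can never point exactly along z; the closest it comes is θ_min = arccos(1/√2) ≈ 45.0°.

No: L_z,max = 1ℏ < |L| = √2 ℏ ≈ 1.414ℏ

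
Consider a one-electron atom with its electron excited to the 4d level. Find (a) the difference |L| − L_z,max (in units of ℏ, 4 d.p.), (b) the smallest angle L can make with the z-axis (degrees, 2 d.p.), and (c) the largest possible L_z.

The 4d level has l = 2.
|L| − L_z,max = (√6 − 2)ℏ ≈ 0.4495ℏ.
cos θ_min = 2/√6, so θ_min ≈ 35.26°.
L_z,max = lℏ = 2ℏ.

|L|−L_z,max ≈ 0.4495ℏ; θ_min ≈ 35.26°; L_z,max = 2ℏ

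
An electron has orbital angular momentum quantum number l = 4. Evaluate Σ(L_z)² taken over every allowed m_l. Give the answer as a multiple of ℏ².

Σ(L_z)² = 60 ℏ²

The allowed m_l values are -4, -3, -2, -1, 0, 1, 2, 3, 4.
Σ m_l² = 2·(1 + 4 + 9 + 16) = 60.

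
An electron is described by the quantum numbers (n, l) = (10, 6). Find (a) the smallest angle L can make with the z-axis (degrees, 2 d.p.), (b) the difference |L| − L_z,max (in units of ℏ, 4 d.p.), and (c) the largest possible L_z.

cos θ_min = 6/√42, so θ_min ≈ 22.21°.
|L| − L_z,max = (√42 − 6)ℏ ≈ 0.4807ℏ.
L_z,max = lℏ = 6ℏ.

θ_min ≈ 22.21°; |L|−L_z,max ≈ 0.4807ℏ; L_z,max = 6ℏ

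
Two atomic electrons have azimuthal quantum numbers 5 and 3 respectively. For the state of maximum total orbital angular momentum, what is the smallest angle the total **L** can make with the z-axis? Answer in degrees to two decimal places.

θ_min ≈ 19.47°

L runs from |5 − 3| = 2 to 5 + 3 = 8.
L ∈ {2, 3, 4, 5, 6, 7, 8}.
The maximum is L = 8, with |L_tot| = ℏ√(8·9) = 6√2 ℏ.
The minimum angle with z is arccos(8/√72) ≈ 19.47°.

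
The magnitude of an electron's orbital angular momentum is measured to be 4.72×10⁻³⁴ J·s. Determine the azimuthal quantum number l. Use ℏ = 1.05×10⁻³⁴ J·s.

l = 4

Dividing by ℏ: |L|/ℏ ≈ 4.495.
l(l+1) ≈ 4.495² ≈ 20.21, so l = 4.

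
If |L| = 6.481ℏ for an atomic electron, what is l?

l = 6

|L| = ℏ√(l(l+1)), so l(l+1) = 42.
l² + l − 42 = 0 ⇒ l = 6.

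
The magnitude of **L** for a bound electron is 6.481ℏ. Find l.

l = 6

Since |L|² = l(l+1)ℏ², l(l+1) = 42.
The positive root is l = 6.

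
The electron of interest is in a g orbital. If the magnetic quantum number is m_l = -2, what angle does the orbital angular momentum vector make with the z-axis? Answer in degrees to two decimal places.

θ ≈ 116.57°

For a g orbital, l = 4.
|L| = ℏ√(l(l+1)) = 2√5 ℏ.
L_z = m_l ℏ = −2ℏ.
cos θ = L_z/|L| = -2/√20, so θ ≈ 116.57°.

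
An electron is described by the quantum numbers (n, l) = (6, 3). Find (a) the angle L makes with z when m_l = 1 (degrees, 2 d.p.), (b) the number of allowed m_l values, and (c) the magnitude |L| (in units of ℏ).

θ(m_l=1) ≈ 73.22°; 7 values; |L| = 2√3 ℏ ≈ 3.464ℏ

For m_l = 1: cos θ = 1/√12, θ ≈ 73.22°.
There are 2l+1 = 7 values of m_l.
|L| = ℏ√(3·4) = 2√3 ℏ ≈ 3.464ℏ.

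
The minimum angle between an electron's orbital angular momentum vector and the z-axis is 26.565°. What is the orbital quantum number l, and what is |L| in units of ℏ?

At minimum angle, m_l = l, so cos θ = l/√(l(l+1)); cos²θ = l/(l+1) = 0.8000.
Thus l = 0.8000/(1 − 0.8000) ≈ 4.
Then |L| = ℏ√(4·5) = 2√5 ℏ.

l = 4, |L| = 2√5 ℏ ≈ 4.472ℏ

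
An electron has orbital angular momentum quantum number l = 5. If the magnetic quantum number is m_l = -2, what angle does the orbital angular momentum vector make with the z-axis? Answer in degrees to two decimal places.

|L| = √(l(l+1)) ℏ = √30 ℏ.
L_z = m_l ℏ = −2ℏ.
cos θ = L_z/|L| = -2/√30, so θ ≈ 111.42°.

θ ≈ 111.42°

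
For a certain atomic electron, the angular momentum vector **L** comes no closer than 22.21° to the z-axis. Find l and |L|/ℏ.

cos²θ_min = l/(l+1) = 0.8571.
Thus l = 0.8571/(1 − 0.8571) ≈ 6.
Then |L| = ℏ√(6·7) = √42 ℏ.

l = 6, |L| = √42 ℏ ≈ 6.481ℏ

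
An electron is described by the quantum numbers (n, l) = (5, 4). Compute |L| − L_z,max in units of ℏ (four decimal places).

|L| = 2√5 ℏ ≈ 4.4721ℏ, while L_z,max = lℏ = 4ℏ.
The difference is (2√5 − 4)ℏ ≈ 0.4721ℏ.

|L| − L_z,max ≈ 0.4721ℏ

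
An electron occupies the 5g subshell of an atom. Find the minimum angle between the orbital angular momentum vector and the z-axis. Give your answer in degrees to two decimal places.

θ_min ≈ 26.57°

The 5g subshell has l = 4.
|L|² = l(l+1)ℏ² = 20ℏ², so |L| = 2√5 ℏ.
The smallest angle corresponds to the largest L_z, i.e. m_l = l = 4, giving L_z = 4ℏ.
cos θ_min = 4/√20, so θ_min ≈ 26.57°.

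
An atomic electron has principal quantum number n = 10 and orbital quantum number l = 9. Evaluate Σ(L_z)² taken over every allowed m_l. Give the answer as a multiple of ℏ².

The allowed m_l values are -9, -8, -7, -6, -5, -4, -3, -2, -1, 0, 1, 2, 3, 4, 5, 6, 7, 8, 9.
Summing m² from −9 to 9: Σ m_l² = 570.

Σ(L_z)² = 570 ℏ²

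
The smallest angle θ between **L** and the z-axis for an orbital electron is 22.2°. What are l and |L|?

At minimum angle, m_l = l, so cos θ = l/√(l(l+1)); cos²θ = l/(l+1) = 0.8572.
Solving: l = 6.
Then |L| = ℏ√(6·7) = √42 ℏ.

l = 6, |L| = √42 ℏ ≈ 6.481ℏ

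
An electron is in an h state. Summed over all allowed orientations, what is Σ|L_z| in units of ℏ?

Σ|L_z| = 30 ℏ

An h state has l = 5.
The allowed m_l values are -5, -4, -3, -2, -1, 0, 1, 2, 3, 4, 5.
Σ|m_l| = 2·5(5+1)/2 = 30.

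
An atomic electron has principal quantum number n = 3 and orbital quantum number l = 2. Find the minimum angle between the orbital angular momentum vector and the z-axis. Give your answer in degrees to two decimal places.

|L| = ℏ√(l(l+1)) = √6 ℏ.
The smallest angle corresponds to the largest L_z, i.e. m_l = l = 2, giving L_z = 2ℏ.
cos θ_min = 2/√6, so θ_min ≈ 35.26°.

θ_min ≈ 35.26°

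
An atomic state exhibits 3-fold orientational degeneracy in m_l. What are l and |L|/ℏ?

l = 1, |L| = √2 ℏ ≈ 1.414ℏ

Since there are 2l+1 = 3 values of m_l, l = 1.
|L| = ℏ√(l(l+1)) = ℏ√(1·2) = √2 ℏ.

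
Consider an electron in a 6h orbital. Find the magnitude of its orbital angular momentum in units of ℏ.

|L| = √30 ℏ ≈ 5.477ℏ

The 6h subshell has l = 5.
|L| = ℏ√(l(l+1)) = ℏ√(5·6) = √30 ℏ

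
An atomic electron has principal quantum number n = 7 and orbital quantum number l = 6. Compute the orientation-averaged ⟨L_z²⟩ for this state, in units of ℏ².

⟨L_z²⟩ = 14 ℏ²

m_l ∈ {-6, -5, -4, -3, -2, -1, 0, 1, 2, 3, 4, 5, 6}.
⟨L_z²⟩ = ℏ²·l(l+1)/3 = 14ℏ².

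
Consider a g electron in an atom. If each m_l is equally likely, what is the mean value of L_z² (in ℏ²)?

⟨L_z²⟩ = 6.667 ℏ²

The letter g corresponds to l = 4.
The allowed m_l values are -4, -3, -2, -1, 0, 1, 2, 3, 4.
⟨L_z²⟩ = ℏ²·(Σ m_l²)/(2l+1) = ℏ²·60/9 = 6.667ℏ².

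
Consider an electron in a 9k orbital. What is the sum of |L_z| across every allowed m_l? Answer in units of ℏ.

Σ|L_z| = 56 ℏ

For 9k, l = 7.
The allowed m_l values are -7, -6, -5, -4, -3, -2, -1, 0, 1, 2, 3, 4, 5, 6, 7.
Σ|m_l| = 2·7(7+1)/2 = 56.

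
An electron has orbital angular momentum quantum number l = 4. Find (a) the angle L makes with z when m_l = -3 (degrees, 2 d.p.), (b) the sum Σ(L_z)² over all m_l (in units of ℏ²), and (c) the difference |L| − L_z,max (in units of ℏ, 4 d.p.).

For m_l = -3: cos θ = -3/√20, θ ≈ 132.13°.
Σ m_l² = 60, so Σ(L_z)² = 60 ℏ².
|L| − L_z,max = (2√5 − 4)ℏ ≈ 0.4721ℏ.

θ(m_l=-3) ≈ 132.13°; Σ(L_z)² = 60 ℏ²; |L|−L_z,max ≈ 0.4721ℏ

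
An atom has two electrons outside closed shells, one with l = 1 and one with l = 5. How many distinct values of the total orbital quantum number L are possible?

3

L runs from |1 − 5| = 4 to 1 + 5 = 6.
So L can be 4, 5, 6.
That is 3 values.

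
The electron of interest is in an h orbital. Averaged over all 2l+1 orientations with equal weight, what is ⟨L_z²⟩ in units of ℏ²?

⟨L_z²⟩ = 10 ℏ²

An h state has l = 5.
m_l ∈ {-5, -4, -3, -2, -1, 0, 1, 2, 3, 4, 5}.
⟨L_z²⟩ = ℏ²·(Σ m_l²)/(2l+1) = ℏ²·110/11 = 10ℏ².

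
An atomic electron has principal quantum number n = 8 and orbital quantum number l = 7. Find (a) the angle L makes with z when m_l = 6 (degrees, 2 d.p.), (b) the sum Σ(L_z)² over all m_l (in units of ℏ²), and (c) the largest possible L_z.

For m_l = 6: cos θ = 6/√56, θ ≈ 36.70°.
Σ m_l² = 280, so Σ(L_z)² = 280 ℏ².
L_z,max = lℏ = 7ℏ.

θ(m_l=6) ≈ 36.70°; Σ(L_z)² = 280 ℏ²; L_z,max = 7ℏ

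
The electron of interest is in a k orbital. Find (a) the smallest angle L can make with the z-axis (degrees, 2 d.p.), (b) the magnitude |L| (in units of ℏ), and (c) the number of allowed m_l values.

θ_min ≈ 20.70°; |L| = 2√14 ℏ ≈ 7.483ℏ; 15 values

For a k orbital, l = 7.
cos θ_min = 7/√56, so θ_min ≈ 20.70°.
|L| = ℏ√(7·8) = 2√14 ℏ ≈ 7.483ℏ.
There are 2l+1 = 15 values of m_l.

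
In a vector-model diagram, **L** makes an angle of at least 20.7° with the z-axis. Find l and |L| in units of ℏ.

cos²θ_min = l/(l+1) = 0.8751.
l = cos²θ/sin²θ ≈ 7.
Then |L| = ℏ√(7·8) = 2√14 ℏ.

l = 7, |L| = 2√14 ℏ ≈ 7.483ℏ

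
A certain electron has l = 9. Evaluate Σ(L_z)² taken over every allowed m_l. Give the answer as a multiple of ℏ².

The allowed m_l values are -9, -8, -7, -6, -5, -4, -3, -2, -1, 0, 1, 2, 3, 4, 5, 6, 7, 8, 9.
Σ m_l² = l(l+1)(2l+1)/3 = 9·10·19/3 = 570.

Σ(L_z)² = 570 ℏ²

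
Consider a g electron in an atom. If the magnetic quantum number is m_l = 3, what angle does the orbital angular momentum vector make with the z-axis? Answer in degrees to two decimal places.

A g state has l = 4.
|L| = ℏ√(l(l+1)) = 2√5 ℏ.
L_z = m_l ℏ = 3ℏ.
cos θ = L_z/|L| = 3/√20, so θ ≈ 47.87°.

θ ≈ 47.87°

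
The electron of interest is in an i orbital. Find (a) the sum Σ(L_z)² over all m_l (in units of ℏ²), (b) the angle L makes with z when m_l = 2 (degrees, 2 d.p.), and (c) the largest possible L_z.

For an i orbital, l = 6.
Σ m_l² = 182, so Σ(L_z)² = 182 ℏ².
For m_l = 2: cos θ = 2/√42, θ ≈ 72.02°.
L_z,max = lℏ = 6ℏ.

Σ(L_z)² = 182 ℏ²; θ(m_l=2) ≈ 72.02°; L_z,max = 6ℏ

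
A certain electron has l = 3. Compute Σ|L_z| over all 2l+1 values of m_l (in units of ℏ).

Σ|L_z| = 12 ℏ

m_l runs from −3 to 3, i.e. {-3, -2, -1, 0, 1, 2, 3}.
Σ|m_l| = l(l+1) = 12.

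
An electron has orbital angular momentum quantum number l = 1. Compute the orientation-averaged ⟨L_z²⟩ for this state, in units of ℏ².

m_l ∈ {-1, 0, 1}.
Average of L_z² over 3 states: 2/3 ℏ² = 0.6667 ℏ².

⟨L_z²⟩ = 0.6667 ℏ²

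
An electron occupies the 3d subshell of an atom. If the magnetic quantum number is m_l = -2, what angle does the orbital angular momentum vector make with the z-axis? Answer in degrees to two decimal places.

θ ≈ 144.74°

3d means n = 3, l = 2.
|L|² = l(l+1)ℏ² = 6ℏ², so |L| = √6 ℏ.
L_z = m_l ℏ = −2ℏ.
cos θ = L_z/|L| = -2/√6, so θ ≈ 144.74°.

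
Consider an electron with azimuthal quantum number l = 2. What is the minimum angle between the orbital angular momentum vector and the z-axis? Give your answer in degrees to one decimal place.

|L| = ℏ√(l(l+1)) = √6 ℏ.
The smallest angle corresponds to the largest L_z, i.e. m_l = l = 2, giving L_z = 2ℏ.
cos θ_min = 2/√6, so θ_min ≈ 35.3°.

θ_min ≈ 35.3°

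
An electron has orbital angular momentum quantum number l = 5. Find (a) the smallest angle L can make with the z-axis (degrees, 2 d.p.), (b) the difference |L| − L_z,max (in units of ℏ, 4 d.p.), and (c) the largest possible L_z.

θ_min ≈ 24.09°; |L|−L_z,max ≈ 0.4772ℏ; L_z,max = 5ℏ

cos θ_min = 5/√30, so θ_min ≈ 24.09°.
|L| − L_z,max = (√30 − 5)ℏ ≈ 0.4772ℏ.
L_z,max = lℏ = 5ℏ.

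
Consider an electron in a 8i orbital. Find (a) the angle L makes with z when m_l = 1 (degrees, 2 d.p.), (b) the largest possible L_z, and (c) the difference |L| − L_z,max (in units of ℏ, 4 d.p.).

8i means n = 8, l = 6.
For m_l = 1: cos θ = 1/√42, θ ≈ 81.12°.
L_z,max = lℏ = 6ℏ.
|L| − L_z,max = (√42 − 6)ℏ ≈ 0.4807ℏ.

θ(m_l=1) ≈ 81.12°; L_z,max = 6ℏ; |L|−L_z,max ≈ 0.4807ℏ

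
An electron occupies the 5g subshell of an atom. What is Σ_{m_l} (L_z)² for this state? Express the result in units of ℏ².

For 5g, l = 4.
m_l ∈ {-4, -3, -2, -1, 0, 1, 2, 3, 4}.
Summing m² from −4 to 4: Σ m_l² = 60.

Σ(L_z)² = 60 ℏ²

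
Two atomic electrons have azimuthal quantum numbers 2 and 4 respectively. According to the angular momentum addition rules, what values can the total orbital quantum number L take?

L = 2, 3, 4, 5, 6

The total orbital quantum number L ranges from |l₁ − l₂| to l₁ + l₂ in integer steps.
L ∈ {2, 3, 4, 5, 6}.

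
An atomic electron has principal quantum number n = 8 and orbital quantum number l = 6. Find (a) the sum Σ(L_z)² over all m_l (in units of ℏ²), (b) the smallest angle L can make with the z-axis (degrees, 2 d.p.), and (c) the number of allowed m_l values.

Σ(L_z)² = 182 ℏ²; θ_min ≈ 22.21°; 13 values

Σ m_l² = 182, so Σ(L_z)² = 182 ℏ².
cos θ_min = 6/√42, so θ_min ≈ 22.21°.
There are 2l+1 = 13 values of m_l.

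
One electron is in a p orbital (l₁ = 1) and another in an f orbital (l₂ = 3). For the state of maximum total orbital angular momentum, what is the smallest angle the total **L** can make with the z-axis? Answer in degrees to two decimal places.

Angular momentum addition gives L = |l₁ − l₂|, …, l₁ + l₂.
L ∈ {2, 3, 4}.
The maximum is L = 4, with |L_tot| = ℏ√(4·5) = 2√5 ℏ.
The minimum angle with z is arccos(4/√20) ≈ 26.57°.

θ_min ≈ 26.57°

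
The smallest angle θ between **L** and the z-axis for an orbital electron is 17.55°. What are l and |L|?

cos²θ_min = l/(l+1) = 0.9091.
Thus l = 0.9091/(1 − 0.9091) ≈ 10.
Then |L| = ℏ√(10·11) = √110 ℏ.

l = 10, |L| = √110 ℏ ≈ 10.488ℏ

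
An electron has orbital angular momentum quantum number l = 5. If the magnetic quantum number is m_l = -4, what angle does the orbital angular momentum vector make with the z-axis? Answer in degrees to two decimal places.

|L| = ℏ√(l(l+1)) = √30 ℏ.
L_z = m_l ℏ = −4ℏ.
cos θ = L_z/|L| = -4/√30, so θ ≈ 136.91°.

θ ≈ 136.91°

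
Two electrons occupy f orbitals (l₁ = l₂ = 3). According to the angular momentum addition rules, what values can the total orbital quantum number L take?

L = 0, 1, 2, 3, 4, 5, 6

By the triangle rule, |l₁ − l₂| ≤ L ≤ l₁ + l₂.
Allowed values: L = 0, 1, 2, 3, 4, 5, 6.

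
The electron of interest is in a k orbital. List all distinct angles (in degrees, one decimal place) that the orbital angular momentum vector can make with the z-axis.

θ ∈ {20.7°, 36.7°, 48.1°, 57.7°, 66.4°, 74.5°, 82.3°, 90.0°, 97.7°, 105.5°, 113.6°, 122.3°, 131.9°, 143.3°, 159.3°}

The letter k corresponds to l = 7.
|L| = √(l(l+1)) ℏ = 2√14 ℏ.
cos θ = m_l/√56 for each m_l ∈ {-7, -6, -5, -4, -3, -2, -1, 0, 1, 2, 3, 4, 5, 6, 7}.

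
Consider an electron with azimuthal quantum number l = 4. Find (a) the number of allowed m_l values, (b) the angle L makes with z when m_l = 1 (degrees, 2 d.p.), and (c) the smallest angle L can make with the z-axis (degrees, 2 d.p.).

There are 2l+1 = 9 values of m_l.
For m_l = 1: cos θ = 1/√20, θ ≈ 77.08°.
cos θ_min = 4/√20, so θ_min ≈ 26.57°.

9 values; θ(m_l=1) ≈ 77.08°; θ_min ≈ 26.57°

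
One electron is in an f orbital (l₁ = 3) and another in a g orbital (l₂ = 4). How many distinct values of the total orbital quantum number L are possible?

7

Angular momentum addition gives L = |l₁ − l₂|, …, l₁ + l₂.
Allowed values: L = 1, 2, 3, 4, 5, 6, 7.
That is 7 values.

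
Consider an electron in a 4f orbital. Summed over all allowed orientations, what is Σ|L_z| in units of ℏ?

4f means n = 4, l = 3.
The allowed m_l values are -3, -2, -1, 0, 1, 2, 3.
Σ|m_l| = l(l+1) = 12.

Σ|L_z| = 12 ℏ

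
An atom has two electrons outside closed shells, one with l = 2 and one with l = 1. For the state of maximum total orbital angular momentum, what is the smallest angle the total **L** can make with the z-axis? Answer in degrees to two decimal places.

θ_min ≈ 30.00°

The total orbital quantum number L ranges from |l₁ − l₂| to l₁ + l₂ in integer steps.
L ∈ {1, 2, 3}.
The maximum is L = 3, with |L_tot| = ℏ√(3·4) = 2√3 ℏ.
The minimum angle with z is arccos(3/√12) ≈ 30.00°.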